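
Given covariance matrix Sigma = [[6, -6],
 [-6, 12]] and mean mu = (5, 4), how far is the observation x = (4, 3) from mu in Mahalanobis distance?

Step 1 — centre the observation: (x - mu) = (-1, -1).

Step 2 — invert Sigma. det(Sigma) = 6·12 - (-6)² = 36.
  Sigma^{-1} = (1/det) · [[d, -b], [-b, a]] = [[0.3333, 0.1667],
 [0.1667, 0.1667]].

Step 3 — form the quadratic (x - mu)^T · Sigma^{-1} · (x - mu):
  Sigma^{-1} · (x - mu) = (-0.5, -0.3333).
  (x - mu)^T · [Sigma^{-1} · (x - mu)] = (-1)·(-0.5) + (-1)·(-0.3333) = 0.8333.

Step 4 — take square root: d = √(0.8333) ≈ 0.9129.

d(x, mu) = √(0.8333) ≈ 0.9129


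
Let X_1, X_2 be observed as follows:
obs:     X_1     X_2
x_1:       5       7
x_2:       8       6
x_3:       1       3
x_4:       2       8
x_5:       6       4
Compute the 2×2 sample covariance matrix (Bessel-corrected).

Step 1 — column means:
  mean(X_1) = (5 + 8 + 1 + 2 + 6) / 5 = 22/5 = 4.4
  mean(X_2) = (7 + 6 + 3 + 8 + 4) / 5 = 28/5 = 5.6

Step 2 — sample covariance S[i,j] = (1/(n-1)) · Σ_k (x_{k,i} - mean_i) · (x_{k,j} - mean_j), with n-1 = 4.
  S[X_1,X_1] = ((0.6)·(0.6) + (3.6)·(3.6) + (-3.4)·(-3.4) + (-2.4)·(-2.4) + (1.6)·(1.6)) / 4 = 33.2/4 = 8.3
  S[X_1,X_2] = ((0.6)·(1.4) + (3.6)·(0.4) + (-3.4)·(-2.6) + (-2.4)·(2.4) + (1.6)·(-1.6)) / 4 = 2.8/4 = 0.7
  S[X_2,X_2] = ((1.4)·(1.4) + (0.4)·(0.4) + (-2.6)·(-2.6) + (2.4)·(2.4) + (-1.6)·(-1.6)) / 4 = 17.2/4 = 4.3

S is symmetric (S[j,i] = S[i,j]). Assembling:

S = [[8.3, 0.7],
 [0.7, 4.3]]


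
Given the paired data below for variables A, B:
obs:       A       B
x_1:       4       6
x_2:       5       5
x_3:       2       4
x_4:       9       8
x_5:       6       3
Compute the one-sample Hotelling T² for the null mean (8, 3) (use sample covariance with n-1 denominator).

Step 1 — sample mean vector:
  mean(A) = (4 + 5 + 2 + 9 + 6) / 5 = 26/5 = 5.2
  mean(B) = (6 + 5 + 4 + 8 + 3) / 5 = 26/5 = 5.2
  x̄ = (5.2, 5.2),  deviation x̄ - mu_0 = (5.2, 5.2) - (8, 3) = (-2.8, 2.2).

Step 2 — sample covariance matrix, S[i,j] = (1/(n-1)) · Σ_k (x_{k,i} - mean_i) · (x_{k,j} - mean_j), divisor n-1 = 4:
  S[A,A] = ((-1.2)·(-1.2) + (-0.2)·(-0.2) + (-3.2)·(-3.2) + (3.8)·(3.8) + (0.8)·(0.8)) / 4 = 26.8/4 = 6.7
  S[A,B] = ((-1.2)·(0.8) + (-0.2)·(-0.2) + (-3.2)·(-1.2) + (3.8)·(2.8) + (0.8)·(-2.2)) / 4 = 11.8/4 = 2.95
  S[B,B] = ((0.8)·(0.8) + (-0.2)·(-0.2) + (-1.2)·(-1.2) + (2.8)·(2.8) + (-2.2)·(-2.2)) / 4 = 14.8/4 = 3.7
  S = [[6.7, 2.95],
 [2.95, 3.7]].

Step 3 — invert S. det(S) = 6.7·3.7 - (2.95)² = 16.0875.
  S^{-1} = (1/det) · [[d, -b], [-b, a]] = [[0.23, -0.1834],
 [-0.1834, 0.4165]].

Step 4 — quadratic form (x̄ - mu_0)^T · S^{-1} · (x̄ - mu_0):
  S^{-1} · (x̄ - mu_0) = (-1.0474, 1.4297),
  (x̄ - mu_0)^T · [...] = (-2.8)·(-1.0474) + (2.2)·(1.4297) = 6.078.

Step 5 — scale by n: T² = 5 · 6.078 = 30.3901.

T² ≈ 30.3901


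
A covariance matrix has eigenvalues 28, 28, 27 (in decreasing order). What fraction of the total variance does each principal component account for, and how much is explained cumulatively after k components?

Step 1 — total variance = trace(Sigma) = Σ λ_i = 28 + 28 + 27 = 83.

Step 2 — fraction explained by component i = λ_i / Σ λ:
  PC1: 28/83 = 0.3373
  PC2: 28/83 = 0.3373
  PC3: 27/83 = 0.3253

Step 3 — cumulative fraction after k components = (λ_1 + ... + λ_k) / Σ λ:
  k = 1: 28/83 = 0.3373
  k = 2: (28 + 28)/83 = 56/83 = 0.6747
  k = 3: (28 + 28 + 27)/83 = 83/83 = 1

Summary (fraction, with percent):

explained: PC1 0.3373 (33.73%), PC2 0.3373 (33.73%), PC3 0.3253 (32.53%);  cumulative: 0.3373, 0.6747, 1


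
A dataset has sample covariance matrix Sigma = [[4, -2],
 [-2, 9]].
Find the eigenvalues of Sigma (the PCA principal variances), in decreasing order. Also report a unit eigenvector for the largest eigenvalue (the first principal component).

Step 1 — characteristic polynomial of 2×2 Sigma:
  det(Sigma - λI) = λ² - trace · λ + det = 0.
  trace = 4 + 9 = 13, det = 4·9 - (-2)² = 32.
Step 2 — discriminant:
  Δ = trace² - 4·det = 169 - 128 = 41.
Step 3 — eigenvalues:
  λ = (trace ± √Δ)/2 = (13 ± 6.4031)/2,
  λ_1 = 9.7016,  λ_2 = 3.2984.

Step 4 — unit eigenvector for λ_1: solve (Sigma - λ_1 I)v = 0. First row:
  (4 - 9.7016)·v_x + (-2)·v_y = 0, i.e. (-5.7016)·v_x + (-2)·v_y = 0,
  so v ∝ (b, λ_1 - a) = (-2, 5.7016); multiply by -1 so the first entry is positive: u = (2, -5.7016).
  ||u|| = √((2)² + (-5.7016)²) = √(36.5078) ≈ 6.0422,
  v_1 = u/||u|| ≈ (0.331, -0.9436) (||v_1|| = 1).

λ_1 = 9.7016,  λ_2 = 3.2984;  v_1 ≈ (0.331, -0.9436)


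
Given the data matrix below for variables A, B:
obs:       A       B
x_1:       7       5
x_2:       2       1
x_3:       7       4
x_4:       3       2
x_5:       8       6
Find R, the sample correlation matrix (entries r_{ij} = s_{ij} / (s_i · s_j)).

Step 1 — column means:
  mean(A) = (7 + 2 + 7 + 3 + 8) / 5 = 27/5 = 5.4
  mean(B) = (5 + 1 + 4 + 2 + 6) / 5 = 18/5 = 3.6

Step 2 — sample variances and covariances s[i,j] = (1/(n-1)) · Σ_k (x_{k,i} - mean_i) · (x_{k,j} - mean_j), with n-1 = 4:
  s[A,A] = ((1.6)·(1.6) + (-3.4)·(-3.4) + (1.6)·(1.6) + (-2.4)·(-2.4) + (2.6)·(2.6)) / 4 = 29.2/4 = 7.3
  s[A,B] = ((1.6)·(1.4) + (-3.4)·(-2.6) + (1.6)·(0.4) + (-2.4)·(-1.6) + (2.6)·(2.4)) / 4 = 21.8/4 = 5.45
  s[B,B] = ((1.4)·(1.4) + (-2.6)·(-2.6) + (0.4)·(0.4) + (-1.6)·(-1.6) + (2.4)·(2.4)) / 4 = 17.2/4 = 4.3
  Sample standard deviations s_i = √(s[i,i]):
  s(A) = √(7.3) = 2.7019
  s(B) = √(4.3) = 2.0736

Step 3 — r_{ij} = s_{ij} / (s_i · s_j):
  r[A,A] = 1 (diagonal).
  r[A,B] = 5.45 / (2.7019 · 2.0736) = 5.45 / 5.6027 = 0.9727
  r[B,B] = 1 (diagonal).

R is symmetric with unit diagonal. Assembling:

R = [[1, 0.9727],
 [0.9727, 1]]


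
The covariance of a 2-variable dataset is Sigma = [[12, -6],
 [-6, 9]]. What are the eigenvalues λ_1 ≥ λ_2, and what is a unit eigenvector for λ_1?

Step 1 — characteristic polynomial of 2×2 Sigma:
  det(Sigma - λI) = λ² - trace · λ + det = 0.
  trace = 12 + 9 = 21, det = 12·9 - (-6)² = 72.
Step 2 — discriminant:
  Δ = trace² - 4·det = 441 - 288 = 153.
Step 3 — eigenvalues:
  λ = (trace ± √Δ)/2 = (21 ± 12.3693)/2,
  λ_1 = 16.6847,  λ_2 = 4.3153.

Step 4 — unit eigenvector for λ_1: solve (Sigma - λ_1 I)v = 0. First row:
  (12 - 16.6847)·v_x + (-6)·v_y = 0, i.e. (-4.6847)·v_x + (-6)·v_y = 0,
  so v ∝ (b, λ_1 - a) = (-6, 4.6847); multiply by -1 so the first entry is positive: u = (6, -4.6847).
  ||u|| = √((6)² + (-4.6847)²) = √(57.946) ≈ 7.6122,
  v_1 = u/||u|| ≈ (0.7882, -0.6154) (||v_1|| = 1).

λ_1 = 16.6847,  λ_2 = 4.3153;  v_1 ≈ (0.7882, -0.6154)


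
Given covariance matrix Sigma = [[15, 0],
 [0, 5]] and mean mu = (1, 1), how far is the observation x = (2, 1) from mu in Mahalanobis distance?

Step 1 — centre the observation: (x - mu) = (1, 0).

Step 2 — invert Sigma. det(Sigma) = 15·5 - (0)² = 75.
  Sigma^{-1} = (1/det) · [[d, -b], [-b, a]] = [[0.0667, 0],
 [0, 0.2]].

Step 3 — form the quadratic (x - mu)^T · Sigma^{-1} · (x - mu):
  Sigma^{-1} · (x - mu) = (0.0667, 0).
  (x - mu)^T · [Sigma^{-1} · (x - mu)] = (1)·(0.0667) + (0)·(0) = 0.0667.

Step 4 — take square root: d = √(0.0667) ≈ 0.2582.

d(x, mu) = √(0.0667) ≈ 0.2582


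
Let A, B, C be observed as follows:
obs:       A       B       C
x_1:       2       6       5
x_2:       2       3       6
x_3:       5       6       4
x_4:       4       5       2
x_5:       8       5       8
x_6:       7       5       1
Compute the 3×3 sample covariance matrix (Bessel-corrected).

Step 1 — column means:
  mean(A) = (2 + 2 + 5 + 4 + 8 + 7) / 6 = 28/6 = 4.6667
  mean(B) = (6 + 3 + 6 + 5 + 5 + 5) / 6 = 30/6 = 5
  mean(C) = (5 + 6 + 4 + 2 + 8 + 1) / 6 = 26/6 = 4.3333

Step 2 — sample covariance S[i,j] = (1/(n-1)) · Σ_k (x_{k,i} - mean_i) · (x_{k,j} - mean_j), with n-1 = 5.
  S[A,A] = ((-2.6667)·(-2.6667) + (-2.6667)·(-2.6667) + (0.3333)·(0.3333) + (-0.6667)·(-0.6667) + (3.3333)·(3.3333) + (2.3333)·(2.3333)) / 5 = 31.3333/5 = 6.2667
  S[A,B] = ((-2.6667)·(1) + (-2.6667)·(-2) + (0.3333)·(1) + (-0.6667)·(0) + (3.3333)·(0) + (2.3333)·(0)) / 5 = 3/5 = 0.6
  S[A,C] = ((-2.6667)·(0.6667) + (-2.6667)·(1.6667) + (0.3333)·(-0.3333) + (-0.6667)·(-2.3333) + (3.3333)·(3.6667) + (2.3333)·(-3.3333)) / 5 = -0.3333/5 = -0.0667
  S[B,B] = ((1)·(1) + (-2)·(-2) + (1)·(1) + (0)·(0) + (0)·(0) + (0)·(0)) / 5 = 6/5 = 1.2
  S[B,C] = ((1)·(0.6667) + (-2)·(1.6667) + (1)·(-0.3333) + (0)·(-2.3333) + (0)·(3.6667) + (0)·(-3.3333)) / 5 = -3/5 = -0.6
  S[C,C] = ((0.6667)·(0.6667) + (1.6667)·(1.6667) + (-0.3333)·(-0.3333) + (-2.3333)·(-2.3333) + (3.6667)·(3.6667) + (-3.3333)·(-3.3333)) / 5 = 33.3333/5 = 6.6667

S is symmetric (S[j,i] = S[i,j]). Assembling:

S = [[6.2667, 0.6, -0.0667],
 [0.6, 1.2, -0.6],
 [-0.0667, -0.6, 6.6667]]


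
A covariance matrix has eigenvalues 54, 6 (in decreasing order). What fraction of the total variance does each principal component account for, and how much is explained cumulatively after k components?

Step 1 — total variance = trace(Sigma) = Σ λ_i = 54 + 6 = 60.

Step 2 — fraction explained by component i = λ_i / Σ λ:
  PC1: 54/60 = 0.9
  PC2: 6/60 = 0.1

Step 3 — cumulative fraction after k components = (λ_1 + ... + λ_k) / Σ λ:
  k = 1: 54/60 = 0.9
  k = 2: (54 + 6)/60 = 60/60 = 1

Summary (fraction, with percent):

explained: PC1 0.9 (90%), PC2 0.1 (10%);  cumulative: 0.9, 1


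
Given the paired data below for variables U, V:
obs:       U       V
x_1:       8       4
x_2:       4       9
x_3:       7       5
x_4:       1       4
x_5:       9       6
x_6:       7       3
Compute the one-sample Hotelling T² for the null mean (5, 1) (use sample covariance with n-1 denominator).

Step 1 — sample mean vector:
  mean(U) = (8 + 4 + 7 + 1 + 9 + 7) / 6 = 36/6 = 6
  mean(V) = (4 + 9 + 5 + 4 + 6 + 3) / 6 = 31/6 = 5.1667
  x̄ = (6, 5.1667),  deviation x̄ - mu_0 = (6, 5.1667) - (5, 1) = (1, 4.1667).

Step 2 — sample covariance matrix, S[i,j] = (1/(n-1)) · Σ_k (x_{k,i} - mean_i) · (x_{k,j} - mean_j), divisor n-1 = 5:
  S[U,U] = ((2)·(2) + (-2)·(-2) + (1)·(1) + (-5)·(-5) + (3)·(3) + (1)·(1)) / 5 = 44/5 = 8.8
  S[U,V] = ((2)·(-1.1667) + (-2)·(3.8333) + (1)·(-0.1667) + (-5)·(-1.1667) + (3)·(0.8333) + (1)·(-2.1667)) / 5 = -4/5 = -0.8
  S[V,V] = ((-1.1667)·(-1.1667) + (3.8333)·(3.8333) + (-0.1667)·(-0.1667) + (-1.1667)·(-1.1667) + (0.8333)·(0.8333) + (-2.1667)·(-2.1667)) / 5 = 22.8333/5 = 4.5667
  S = [[8.8, -0.8],
 [-0.8, 4.5667]].

Step 3 — invert S. det(S) = 8.8·4.5667 - (-0.8)² = 39.5467.
  S^{-1} = (1/det) · [[d, -b], [-b, a]] = [[0.1155, 0.0202],
 [0.0202, 0.2225]].

Step 4 — quadratic form (x̄ - mu_0)^T · S^{-1} · (x̄ - mu_0):
  S^{-1} · (x̄ - mu_0) = (0.1998, 0.9474),
  (x̄ - mu_0)^T · [...] = (1)·(0.1998) + (4.1667)·(0.9474) = 4.1473.

Step 5 — scale by n: T² = 6 · 4.1473 = 24.8837.

T² ≈ 24.8837


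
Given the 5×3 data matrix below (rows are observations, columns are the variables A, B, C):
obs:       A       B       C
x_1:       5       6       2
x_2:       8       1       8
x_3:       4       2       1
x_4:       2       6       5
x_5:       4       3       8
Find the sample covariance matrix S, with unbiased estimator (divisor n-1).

Step 1 — column means:
  mean(A) = (5 + 8 + 4 + 2 + 4) / 5 = 23/5 = 4.6
  mean(B) = (6 + 1 + 2 + 6 + 3) / 5 = 18/5 = 3.6
  mean(C) = (2 + 8 + 1 + 5 + 8) / 5 = 24/5 = 4.8

Step 2 — sample covariance S[i,j] = (1/(n-1)) · Σ_k (x_{k,i} - mean_i) · (x_{k,j} - mean_j), with n-1 = 4.
  S[A,A] = ((0.4)·(0.4) + (3.4)·(3.4) + (-0.6)·(-0.6) + (-2.6)·(-2.6) + (-0.6)·(-0.6)) / 4 = 19.2/4 = 4.8
  S[A,B] = ((0.4)·(2.4) + (3.4)·(-2.6) + (-0.6)·(-1.6) + (-2.6)·(2.4) + (-0.6)·(-0.6)) / 4 = -12.8/4 = -3.2
  S[A,C] = ((0.4)·(-2.8) + (3.4)·(3.2) + (-0.6)·(-3.8) + (-2.6)·(0.2) + (-0.6)·(3.2)) / 4 = 9.6/4 = 2.4
  S[B,B] = ((2.4)·(2.4) + (-2.6)·(-2.6) + (-1.6)·(-1.6) + (2.4)·(2.4) + (-0.6)·(-0.6)) / 4 = 21.2/4 = 5.3
  S[B,C] = ((2.4)·(-2.8) + (-2.6)·(3.2) + (-1.6)·(-3.8) + (2.4)·(0.2) + (-0.6)·(3.2)) / 4 = -10.4/4 = -2.6
  S[C,C] = ((-2.8)·(-2.8) + (3.2)·(3.2) + (-3.8)·(-3.8) + (0.2)·(0.2) + (3.2)·(3.2)) / 4 = 42.8/4 = 10.7

S is symmetric (S[j,i] = S[i,j]). Assembling:

S = [[4.8, -3.2, 2.4],
 [-3.2, 5.3, -2.6],
 [2.4, -2.6, 10.7]]


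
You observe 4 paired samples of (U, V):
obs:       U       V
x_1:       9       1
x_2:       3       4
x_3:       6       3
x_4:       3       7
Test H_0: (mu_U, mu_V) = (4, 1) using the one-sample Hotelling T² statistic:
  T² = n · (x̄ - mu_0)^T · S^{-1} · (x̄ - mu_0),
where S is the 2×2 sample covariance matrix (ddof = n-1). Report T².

Step 1 — sample mean vector:
  mean(U) = (9 + 3 + 6 + 3) / 4 = 21/4 = 5.25
  mean(V) = (1 + 4 + 3 + 7) / 4 = 15/4 = 3.75
  x̄ = (5.25, 3.75),  deviation x̄ - mu_0 = (5.25, 3.75) - (4, 1) = (1.25, 2.75).

Step 2 — sample covariance matrix, S[i,j] = (1/(n-1)) · Σ_k (x_{k,i} - mean_i) · (x_{k,j} - mean_j), divisor n-1 = 3:
  S[U,U] = ((3.75)·(3.75) + (-2.25)·(-2.25) + (0.75)·(0.75) + (-2.25)·(-2.25)) / 3 = 24.75/3 = 8.25
  S[U,V] = ((3.75)·(-2.75) + (-2.25)·(0.25) + (0.75)·(-0.75) + (-2.25)·(3.25)) / 3 = -18.75/3 = -6.25
  S[V,V] = ((-2.75)·(-2.75) + (0.25)·(0.25) + (-0.75)·(-0.75) + (3.25)·(3.25)) / 3 = 18.75/3 = 6.25
  S = [[8.25, -6.25],
 [-6.25, 6.25]].

Step 3 — invert S. det(S) = 8.25·6.25 - (-6.25)² = 12.5.
  S^{-1} = (1/det) · [[d, -b], [-b, a]] = [[0.5, 0.5],
 [0.5, 0.66]].

Step 4 — quadratic form (x̄ - mu_0)^T · S^{-1} · (x̄ - mu_0):
  S^{-1} · (x̄ - mu_0) = (2, 2.44),
  (x̄ - mu_0)^T · [...] = (1.25)·(2) + (2.75)·(2.44) = 9.21.

Step 5 — scale by n: T² = 4 · 9.21 = 36.84.

T² ≈ 36.84


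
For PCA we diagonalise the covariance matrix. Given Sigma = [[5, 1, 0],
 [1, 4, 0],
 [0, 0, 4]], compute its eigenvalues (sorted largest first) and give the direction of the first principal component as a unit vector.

Step 1 — characteristic polynomial p(λ) = det(λI - Sigma) = λ³ - tr·λ² + c_1·λ - det, where tr = trace, c_1 = sum of the principal 2×2 minors, det = det(Sigma):
  tr = 5 + 4 + 4 = 13,
  c_1 = (5·4 - (1)²) + (5·4 - (0)²) + (4·4 - (0)²) = 19 + 20 + 16 = 55,
  det = 5·(4·4 - (0)²) - (1)·((1)·4 - (0)·(0)) + (0)·((1)·(0) - 4·(0)) = 5·(16) - (1)·(4) + (0)·(0) = 76.
  So p(λ) = λ³ - 13λ² + 55λ - 76.
Step 2 — look for an integer root (rational root theorem: any rational root is an integer divisor of 76). Testing λ = 4:
  p(4) = 64 - 208 + 220 - 76 = 0  ✓
  Dividing out (λ - 4): p(λ) = (λ - 4)(λ² - 9λ + 19).
Step 3 — remaining eigenvalues from the quadratic λ² - 9λ + 19 = 0:
  Δ = 9² - 4·19 = 81 - 76 = 5,  λ = (9 ± √5)/2 = (9 ± 2.2361)/2 ≈ 5.618 or 3.382.
  Sorted: λ_1 = 5.618,  λ_2 = 4,  λ_3 = 3.382  (check: sum = 13 = tr ✓).

Step 4 — unit eigenvector for λ_1 ≈ 5.618: v spans the null space of (Sigma - λ_1 I), whose rows are
  r_1 = (-0.618, 1, 0),  r_2 = (1, -1.618, 0),  r_3 = (0, 0, -1.618).
  v is orthogonal to every row, so take v ∝ r_1 × r_3 = ((1)·(-1.618) - (0)·(0), (0)·(0) - (-0.618)·(-1.618), (-0.618)·(0) - (1)·(0)) ≈ (-1.618, -1, 0).
  Rescale (multiply by -1 so the first nonzero entry is positive): u = (1.618, 1, 0).
  ||u|| = √((1.618)² + (1)² + (0)²) = √(3.618) ≈ 1.9021,  v_1 = u/||u|| ≈ (0.8507, 0.5257, 0) (||v_1|| = 1).

λ_1 = 5.618,  λ_2 = 4,  λ_3 = 3.382;  v_1 ≈ (0.8507, 0.5257, 0)


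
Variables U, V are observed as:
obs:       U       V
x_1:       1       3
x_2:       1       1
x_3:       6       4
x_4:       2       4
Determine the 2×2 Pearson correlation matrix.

Step 1 — column means:
  mean(U) = (1 + 1 + 6 + 2) / 4 = 10/4 = 2.5
  mean(V) = (3 + 1 + 4 + 4) / 4 = 12/4 = 3

Step 2 — sample variances and covariances s[i,j] = (1/(n-1)) · Σ_k (x_{k,i} - mean_i) · (x_{k,j} - mean_j), with n-1 = 3:
  s[U,U] = ((-1.5)·(-1.5) + (-1.5)·(-1.5) + (3.5)·(3.5) + (-0.5)·(-0.5)) / 3 = 17/3 = 5.6667
  s[U,V] = ((-1.5)·(0) + (-1.5)·(-2) + (3.5)·(1) + (-0.5)·(1)) / 3 = 6/3 = 2
  s[V,V] = ((0)·(0) + (-2)·(-2) + (1)·(1) + (1)·(1)) / 3 = 6/3 = 2
  Sample standard deviations s_i = √(s[i,i]):
  s(U) = √(5.6667) = 2.3805
  s(V) = √(2) = 1.4142

Step 3 — r_{ij} = s_{ij} / (s_i · s_j):
  r[U,U] = 1 (diagonal).
  r[U,V] = 2 / (2.3805 · 1.4142) = 2 / 3.3665 = 0.5941
  r[V,V] = 1 (diagonal).

R is symmetric with unit diagonal. Assembling:

R = [[1, 0.5941],
 [0.5941, 1]]


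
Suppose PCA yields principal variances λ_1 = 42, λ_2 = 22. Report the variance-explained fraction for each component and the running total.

Step 1 — total variance = trace(Sigma) = Σ λ_i = 42 + 22 = 64.

Step 2 — fraction explained by component i = λ_i / Σ λ:
  PC1: 42/64 = 0.6562
  PC2: 22/64 = 0.3438

Step 3 — cumulative fraction after k components = (λ_1 + ... + λ_k) / Σ λ:
  k = 1: 42/64 = 0.6562
  k = 2: (42 + 22)/64 = 64/64 = 1

Summary (fraction, with percent):

explained: PC1 0.6562 (65.62%), PC2 0.3438 (34.38%);  cumulative: 0.6562, 1


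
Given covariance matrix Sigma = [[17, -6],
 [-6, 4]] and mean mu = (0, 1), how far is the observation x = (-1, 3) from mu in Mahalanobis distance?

Step 1 — centre the observation: (x - mu) = (-1, 2).

Step 2 — invert Sigma. det(Sigma) = 17·4 - (-6)² = 32.
  Sigma^{-1} = (1/det) · [[d, -b], [-b, a]] = [[0.125, 0.1875],
 [0.1875, 0.5312]].

Step 3 — form the quadratic (x - mu)^T · Sigma^{-1} · (x - mu):
  Sigma^{-1} · (x - mu) = (0.25, 0.875).
  (x - mu)^T · [Sigma^{-1} · (x - mu)] = (-1)·(0.25) + (2)·(0.875) = 1.5.

Step 4 — take square root: d = √(1.5) ≈ 1.2247.

d(x, mu) = √(1.5) ≈ 1.2247


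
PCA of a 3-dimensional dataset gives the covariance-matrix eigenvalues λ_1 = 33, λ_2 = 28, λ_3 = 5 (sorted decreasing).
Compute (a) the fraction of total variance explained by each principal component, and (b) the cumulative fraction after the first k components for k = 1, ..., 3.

Step 1 — total variance = trace(Sigma) = Σ λ_i = 33 + 28 + 5 = 66.

Step 2 — fraction explained by component i = λ_i / Σ λ:
  PC1: 33/66 = 0.5
  PC2: 28/66 = 0.4242
  PC3: 5/66 = 0.0758

Step 3 — cumulative fraction after k components = (λ_1 + ... + λ_k) / Σ λ:
  k = 1: 33/66 = 0.5
  k = 2: (33 + 28)/66 = 61/66 = 0.9242
  k = 3: (33 + 28 + 5)/66 = 66/66 = 1

Summary (fraction, with percent):

explained: PC1 0.5 (50%), PC2 0.4242 (42.42%), PC3 0.0758 (7.58%);  cumulative: 0.5, 0.9242, 1


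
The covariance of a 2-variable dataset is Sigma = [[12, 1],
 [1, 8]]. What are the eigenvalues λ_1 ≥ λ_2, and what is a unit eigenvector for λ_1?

Step 1 — characteristic polynomial of 2×2 Sigma:
  det(Sigma - λI) = λ² - trace · λ + det = 0.
  trace = 12 + 8 = 20, det = 12·8 - (1)² = 95.
Step 2 — discriminant:
  Δ = trace² - 4·det = 400 - 380 = 20.
Step 3 — eigenvalues:
  λ = (trace ± √Δ)/2 = (20 ± 4.4721)/2,
  λ_1 = 12.2361,  λ_2 = 7.7639.

Step 4 — unit eigenvector for λ_1: solve (Sigma - λ_1 I)v = 0. First row:
  (12 - 12.2361)·v_x + (1)·v_y = 0, i.e. (-0.2361)·v_x + (1)·v_y = 0,
  so v ∝ (b, λ_1 - a) = (1, 0.2361) = u.
  ||u|| = √((1)² + (0.2361)²) = √(1.0557) ≈ 1.0275,
  v_1 = u/||u|| ≈ (0.9732, 0.2298) (||v_1|| = 1).

λ_1 = 12.2361,  λ_2 = 7.7639;  v_1 ≈ (0.9732, 0.2298)


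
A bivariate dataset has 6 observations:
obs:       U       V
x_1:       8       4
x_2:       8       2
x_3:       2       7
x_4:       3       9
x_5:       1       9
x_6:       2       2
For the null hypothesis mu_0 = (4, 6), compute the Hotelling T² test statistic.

Step 1 — sample mean vector:
  mean(U) = (8 + 8 + 2 + 3 + 1 + 2) / 6 = 24/6 = 4
  mean(V) = (4 + 2 + 7 + 9 + 9 + 2) / 6 = 33/6 = 5.5
  x̄ = (4, 5.5),  deviation x̄ - mu_0 = (4, 5.5) - (4, 6) = (0, -0.5).

Step 2 — sample covariance matrix, S[i,j] = (1/(n-1)) · Σ_k (x_{k,i} - mean_i) · (x_{k,j} - mean_j), divisor n-1 = 5:
  S[U,U] = ((4)·(4) + (4)·(4) + (-2)·(-2) + (-1)·(-1) + (-3)·(-3) + (-2)·(-2)) / 5 = 50/5 = 10
  S[U,V] = ((4)·(-1.5) + (4)·(-3.5) + (-2)·(1.5) + (-1)·(3.5) + (-3)·(3.5) + (-2)·(-3.5)) / 5 = -30/5 = -6
  S[V,V] = ((-1.5)·(-1.5) + (-3.5)·(-3.5) + (1.5)·(1.5) + (3.5)·(3.5) + (3.5)·(3.5) + (-3.5)·(-3.5)) / 5 = 53.5/5 = 10.7
  S = [[10, -6],
 [-6, 10.7]].

Step 3 — invert S. det(S) = 10·10.7 - (-6)² = 71.
  S^{-1} = (1/det) · [[d, -b], [-b, a]] = [[0.1507, 0.0845],
 [0.0845, 0.1408]].

Step 4 — quadratic form (x̄ - mu_0)^T · S^{-1} · (x̄ - mu_0):
  S^{-1} · (x̄ - mu_0) = (-0.0423, -0.0704),
  (x̄ - mu_0)^T · [...] = (0)·(-0.0423) + (-0.5)·(-0.0704) = 0.0352.

Step 5 — scale by n: T² = 6 · 0.0352 = 0.2113.

T² ≈ 0.2113


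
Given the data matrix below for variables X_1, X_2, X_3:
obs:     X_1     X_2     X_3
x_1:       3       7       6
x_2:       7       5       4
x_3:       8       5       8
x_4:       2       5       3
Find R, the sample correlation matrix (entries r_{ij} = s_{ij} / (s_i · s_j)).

Step 1 — column means:
  mean(X_1) = (3 + 7 + 8 + 2) / 4 = 20/4 = 5
  mean(X_2) = (7 + 5 + 5 + 5) / 4 = 22/4 = 5.5
  mean(X_3) = (6 + 4 + 8 + 3) / 4 = 21/4 = 5.25

Step 2 — sample variances and covariances s[i,j] = (1/(n-1)) · Σ_k (x_{k,i} - mean_i) · (x_{k,j} - mean_j), with n-1 = 3:
  s[X_1,X_1] = ((-2)·(-2) + (2)·(2) + (3)·(3) + (-3)·(-3)) / 3 = 26/3 = 8.6667
  s[X_1,X_2] = ((-2)·(1.5) + (2)·(-0.5) + (3)·(-0.5) + (-3)·(-0.5)) / 3 = -4/3 = -1.3333
  s[X_1,X_3] = ((-2)·(0.75) + (2)·(-1.25) + (3)·(2.75) + (-3)·(-2.25)) / 3 = 11/3 = 3.6667
  s[X_2,X_2] = ((1.5)·(1.5) + (-0.5)·(-0.5) + (-0.5)·(-0.5) + (-0.5)·(-0.5)) / 3 = 3/3 = 1
  s[X_2,X_3] = ((1.5)·(0.75) + (-0.5)·(-1.25) + (-0.5)·(2.75) + (-0.5)·(-2.25)) / 3 = 1.5/3 = 0.5
  s[X_3,X_3] = ((0.75)·(0.75) + (-1.25)·(-1.25) + (2.75)·(2.75) + (-2.25)·(-2.25)) / 3 = 14.75/3 = 4.9167
  Sample standard deviations s_i = √(s[i,i]):
  s(X_1) = √(8.6667) = 2.9439
  s(X_2) = √(1) = 1
  s(X_3) = √(4.9167) = 2.2174

Step 3 — r_{ij} = s_{ij} / (s_i · s_j):
  r[X_1,X_1] = 1 (diagonal).
  r[X_1,X_2] = -1.3333 / (2.9439 · 1) = -1.3333 / 2.9439 = -0.4529
  r[X_1,X_3] = 3.6667 / (2.9439 · 2.2174) = 3.6667 / 6.5277 = 0.5617
  r[X_2,X_2] = 1 (diagonal).
  r[X_2,X_3] = 0.5 / (1 · 2.2174) = 0.5 / 2.2174 = 0.2255
  r[X_3,X_3] = 1 (diagonal).

R is symmetric with unit diagonal. Assembling:

R = [[1, -0.4529, 0.5617],
 [-0.4529, 1, 0.2255],
 [0.5617, 0.2255, 1]]


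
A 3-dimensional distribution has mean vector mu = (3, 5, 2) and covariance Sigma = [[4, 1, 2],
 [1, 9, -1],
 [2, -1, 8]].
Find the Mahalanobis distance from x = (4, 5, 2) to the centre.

Step 1 — centre the observation: (x - mu) = (1, 0, 0).

Step 2 — invert Sigma (cofactor / det for 3×3, or solve directly):
  Sigma^{-1} = [[0.3008, -0.0424, -0.0805],
 [-0.0424, 0.1186, 0.0254],
 [-0.0805, 0.0254, 0.1483]].

Step 3 — form the quadratic (x - mu)^T · Sigma^{-1} · (x - mu):
  Sigma^{-1} · (x - mu) = (0.3008, -0.0424, -0.0805).
  (x - mu)^T · [Sigma^{-1} · (x - mu)] = (1)·(0.3008) + (0)·(-0.0424) + (0)·(-0.0805) = 0.3008.

Step 4 — take square root: d = √(0.3008) ≈ 0.5485.

d(x, mu) = √(0.3008) ≈ 0.5485


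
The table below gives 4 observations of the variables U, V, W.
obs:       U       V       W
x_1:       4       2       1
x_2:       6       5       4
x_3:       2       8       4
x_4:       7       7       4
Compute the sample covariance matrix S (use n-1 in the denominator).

Step 1 — column means:
  mean(U) = (4 + 6 + 2 + 7) / 4 = 19/4 = 4.75
  mean(V) = (2 + 5 + 8 + 7) / 4 = 22/4 = 5.5
  mean(W) = (1 + 4 + 4 + 4) / 4 = 13/4 = 3.25

Step 2 — sample covariance S[i,j] = (1/(n-1)) · Σ_k (x_{k,i} - mean_i) · (x_{k,j} - mean_j), with n-1 = 3.
  S[U,U] = ((-0.75)·(-0.75) + (1.25)·(1.25) + (-2.75)·(-2.75) + (2.25)·(2.25)) / 3 = 14.75/3 = 4.9167
  S[U,V] = ((-0.75)·(-3.5) + (1.25)·(-0.5) + (-2.75)·(2.5) + (2.25)·(1.5)) / 3 = -1.5/3 = -0.5
  S[U,W] = ((-0.75)·(-2.25) + (1.25)·(0.75) + (-2.75)·(0.75) + (2.25)·(0.75)) / 3 = 2.25/3 = 0.75
  S[V,V] = ((-3.5)·(-3.5) + (-0.5)·(-0.5) + (2.5)·(2.5) + (1.5)·(1.5)) / 3 = 21/3 = 7
  S[V,W] = ((-3.5)·(-2.25) + (-0.5)·(0.75) + (2.5)·(0.75) + (1.5)·(0.75)) / 3 = 10.5/3 = 3.5
  S[W,W] = ((-2.25)·(-2.25) + (0.75)·(0.75) + (0.75)·(0.75) + (0.75)·(0.75)) / 3 = 6.75/3 = 2.25

S is symmetric (S[j,i] = S[i,j]). Assembling:

S = [[4.9167, -0.5, 0.75],
 [-0.5, 7, 3.5],
 [0.75, 3.5, 2.25]]


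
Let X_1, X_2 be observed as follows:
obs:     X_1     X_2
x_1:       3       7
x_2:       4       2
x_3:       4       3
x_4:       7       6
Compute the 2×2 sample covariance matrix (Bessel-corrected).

Step 1 — column means:
  mean(X_1) = (3 + 4 + 4 + 7) / 4 = 18/4 = 4.5
  mean(X_2) = (7 + 2 + 3 + 6) / 4 = 18/4 = 4.5

Step 2 — sample covariance S[i,j] = (1/(n-1)) · Σ_k (x_{k,i} - mean_i) · (x_{k,j} - mean_j), with n-1 = 3.
  S[X_1,X_1] = ((-1.5)·(-1.5) + (-0.5)·(-0.5) + (-0.5)·(-0.5) + (2.5)·(2.5)) / 3 = 9/3 = 3
  S[X_1,X_2] = ((-1.5)·(2.5) + (-0.5)·(-2.5) + (-0.5)·(-1.5) + (2.5)·(1.5)) / 3 = 2/3 = 0.6667
  S[X_2,X_2] = ((2.5)·(2.5) + (-2.5)·(-2.5) + (-1.5)·(-1.5) + (1.5)·(1.5)) / 3 = 17/3 = 5.6667

S is symmetric (S[j,i] = S[i,j]). Assembling:

S = [[3, 0.6667],
 [0.6667, 5.6667]]


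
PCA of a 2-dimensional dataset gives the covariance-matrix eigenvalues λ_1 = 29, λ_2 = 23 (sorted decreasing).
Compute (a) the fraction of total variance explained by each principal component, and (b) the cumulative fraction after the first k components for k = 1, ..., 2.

Step 1 — total variance = trace(Sigma) = Σ λ_i = 29 + 23 = 52.

Step 2 — fraction explained by component i = λ_i / Σ λ:
  PC1: 29/52 = 0.5577
  PC2: 23/52 = 0.4423

Step 3 — cumulative fraction after k components = (λ_1 + ... + λ_k) / Σ λ:
  k = 1: 29/52 = 0.5577
  k = 2: (29 + 23)/52 = 52/52 = 1

Summary (fraction, with percent):

explained: PC1 0.5577 (55.77%), PC2 0.4423 (44.23%);  cumulative: 0.5577, 1


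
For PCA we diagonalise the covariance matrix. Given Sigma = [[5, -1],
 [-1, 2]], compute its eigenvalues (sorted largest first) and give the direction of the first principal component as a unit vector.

Step 1 — characteristic polynomial of 2×2 Sigma:
  det(Sigma - λI) = λ² - trace · λ + det = 0.
  trace = 5 + 2 = 7, det = 5·2 - (-1)² = 9.
Step 2 — discriminant:
  Δ = trace² - 4·det = 49 - 36 = 13.
Step 3 — eigenvalues:
  λ = (trace ± √Δ)/2 = (7 ± 3.6056)/2,
  λ_1 = 5.3028,  λ_2 = 1.6972.

Step 4 — unit eigenvector for λ_1: solve (Sigma - λ_1 I)v = 0. First row:
  (5 - 5.3028)·v_x + (-1)·v_y = 0, i.e. (-0.3028)·v_x + (-1)·v_y = 0,
  so v ∝ (b, λ_1 - a) = (-1, 0.3028); multiply by -1 so the first entry is positive: u = (1, -0.3028).
  ||u|| = √((1)² + (-0.3028)²) = √(1.0917) ≈ 1.0448,
  v_1 = u/||u|| ≈ (0.9571, -0.2898) (||v_1|| = 1).

λ_1 = 5.3028,  λ_2 = 1.6972;  v_1 ≈ (0.9571, -0.2898)


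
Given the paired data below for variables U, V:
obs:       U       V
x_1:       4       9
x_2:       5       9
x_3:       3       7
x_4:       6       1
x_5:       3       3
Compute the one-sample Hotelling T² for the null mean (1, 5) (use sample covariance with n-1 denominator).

Step 1 — sample mean vector:
  mean(U) = (4 + 5 + 3 + 6 + 3) / 5 = 21/5 = 4.2
  mean(V) = (9 + 9 + 7 + 1 + 3) / 5 = 29/5 = 5.8
  x̄ = (4.2, 5.8),  deviation x̄ - mu_0 = (4.2, 5.8) - (1, 5) = (3.2, 0.8).

Step 2 — sample covariance matrix, S[i,j] = (1/(n-1)) · Σ_k (x_{k,i} - mean_i) · (x_{k,j} - mean_j), divisor n-1 = 4:
  S[U,U] = ((-0.2)·(-0.2) + (0.8)·(0.8) + (-1.2)·(-1.2) + (1.8)·(1.8) + (-1.2)·(-1.2)) / 4 = 6.8/4 = 1.7
  S[U,V] = ((-0.2)·(3.2) + (0.8)·(3.2) + (-1.2)·(1.2) + (1.8)·(-4.8) + (-1.2)·(-2.8)) / 4 = -4.8/4 = -1.2
  S[V,V] = ((3.2)·(3.2) + (3.2)·(3.2) + (1.2)·(1.2) + (-4.8)·(-4.8) + (-2.8)·(-2.8)) / 4 = 52.8/4 = 13.2
  S = [[1.7, -1.2],
 [-1.2, 13.2]].

Step 3 — invert S. det(S) = 1.7·13.2 - (-1.2)² = 21.
  S^{-1} = (1/det) · [[d, -b], [-b, a]] = [[0.6286, 0.0571],
 [0.0571, 0.081]].

Step 4 — quadratic form (x̄ - mu_0)^T · S^{-1} · (x̄ - mu_0):
  S^{-1} · (x̄ - mu_0) = (2.0571, 0.2476),
  (x̄ - mu_0)^T · [...] = (3.2)·(2.0571) + (0.8)·(0.2476) = 6.781.

Step 5 — scale by n: T² = 5 · 6.781 = 33.9048.

T² ≈ 33.9048


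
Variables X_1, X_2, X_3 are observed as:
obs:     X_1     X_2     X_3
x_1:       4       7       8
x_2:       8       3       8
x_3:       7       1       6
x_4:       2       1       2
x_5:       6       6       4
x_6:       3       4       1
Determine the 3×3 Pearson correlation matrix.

Step 1 — column means:
  mean(X_1) = (4 + 8 + 7 + 2 + 6 + 3) / 6 = 30/6 = 5
  mean(X_2) = (7 + 3 + 1 + 1 + 6 + 4) / 6 = 22/6 = 3.6667
  mean(X_3) = (8 + 8 + 6 + 2 + 4 + 1) / 6 = 29/6 = 4.8333

Step 2 — sample variances and covariances s[i,j] = (1/(n-1)) · Σ_k (x_{k,i} - mean_i) · (x_{k,j} - mean_j), with n-1 = 5:
  s[X_1,X_1] = ((-1)·(-1) + (3)·(3) + (2)·(2) + (-3)·(-3) + (1)·(1) + (-2)·(-2)) / 5 = 28/5 = 5.6
  s[X_1,X_2] = ((-1)·(3.3333) + (3)·(-0.6667) + (2)·(-2.6667) + (-3)·(-2.6667) + (1)·(2.3333) + (-2)·(0.3333)) / 5 = -1/5 = -0.2
  s[X_1,X_3] = ((-1)·(3.1667) + (3)·(3.1667) + (2)·(1.1667) + (-3)·(-2.8333) + (1)·(-0.8333) + (-2)·(-3.8333)) / 5 = 24/5 = 4.8
  s[X_2,X_2] = ((3.3333)·(3.3333) + (-0.6667)·(-0.6667) + (-2.6667)·(-2.6667) + (-2.6667)·(-2.6667) + (2.3333)·(2.3333) + (0.3333)·(0.3333)) / 5 = 31.3333/5 = 6.2667
  s[X_2,X_3] = ((3.3333)·(3.1667) + (-0.6667)·(3.1667) + (-2.6667)·(1.1667) + (-2.6667)·(-2.8333) + (2.3333)·(-0.8333) + (0.3333)·(-3.8333)) / 5 = 9.6667/5 = 1.9333
  s[X_3,X_3] = ((3.1667)·(3.1667) + (3.1667)·(3.1667) + (1.1667)·(1.1667) + (-2.8333)·(-2.8333) + (-0.8333)·(-0.8333) + (-3.8333)·(-3.8333)) / 5 = 44.8333/5 = 8.9667
  Sample standard deviations s_i = √(s[i,i]):
  s(X_1) = √(5.6) = 2.3664
  s(X_2) = √(6.2667) = 2.5033
  s(X_3) = √(8.9667) = 2.9944

Step 3 — r_{ij} = s_{ij} / (s_i · s_j):
  r[X_1,X_1] = 1 (diagonal).
  r[X_1,X_2] = -0.2 / (2.3664 · 2.5033) = -0.2 / 5.924 = -0.0338
  r[X_1,X_3] = 4.8 / (2.3664 · 2.9944) = 4.8 / 7.0861 = 0.6774
  r[X_2,X_2] = 1 (diagonal).
  r[X_2,X_3] = 1.9333 / (2.5033 · 2.9944) = 1.9333 / 7.4961 = 0.2579
  r[X_3,X_3] = 1 (diagonal).

R is symmetric with unit diagonal. Assembling:

R = [[1, -0.0338, 0.6774],
 [-0.0338, 1, 0.2579],
 [0.6774, 0.2579, 1]]


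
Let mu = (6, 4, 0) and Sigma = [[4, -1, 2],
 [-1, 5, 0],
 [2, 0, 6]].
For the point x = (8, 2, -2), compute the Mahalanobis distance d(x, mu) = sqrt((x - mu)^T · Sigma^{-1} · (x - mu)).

Step 1 — centre the observation: (x - mu) = (2, -2, -2).

Step 2 — invert Sigma (cofactor / det for 3×3, or solve directly):
  Sigma^{-1} = [[0.3191, 0.0638, -0.1064],
 [0.0638, 0.2128, -0.0213],
 [-0.1064, -0.0213, 0.2021]].

Step 3 — form the quadratic (x - mu)^T · Sigma^{-1} · (x - mu):
  Sigma^{-1} · (x - mu) = (0.7234, -0.2553, -0.5745).
  (x - mu)^T · [Sigma^{-1} · (x - mu)] = (2)·(0.7234) + (-2)·(-0.2553) + (-2)·(-0.5745) = 3.1064.

Step 4 — take square root: d = √(3.1064) ≈ 1.7625.

d(x, mu) = √(3.1064) ≈ 1.7625


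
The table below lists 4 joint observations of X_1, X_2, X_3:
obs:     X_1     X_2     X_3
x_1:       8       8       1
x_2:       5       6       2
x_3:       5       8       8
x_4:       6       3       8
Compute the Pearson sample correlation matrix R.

Step 1 — column means:
  mean(X_1) = (8 + 5 + 5 + 6) / 4 = 24/4 = 6
  mean(X_2) = (8 + 6 + 8 + 3) / 4 = 25/4 = 6.25
  mean(X_3) = (1 + 2 + 8 + 8) / 4 = 19/4 = 4.75

Step 2 — sample variances and covariances s[i,j] = (1/(n-1)) · Σ_k (x_{k,i} - mean_i) · (x_{k,j} - mean_j), with n-1 = 3:
  s[X_1,X_1] = ((2)·(2) + (-1)·(-1) + (-1)·(-1) + (0)·(0)) / 3 = 6/3 = 2
  s[X_1,X_2] = ((2)·(1.75) + (-1)·(-0.25) + (-1)·(1.75) + (0)·(-3.25)) / 3 = 2/3 = 0.6667
  s[X_1,X_3] = ((2)·(-3.75) + (-1)·(-2.75) + (-1)·(3.25) + (0)·(3.25)) / 3 = -8/3 = -2.6667
  s[X_2,X_2] = ((1.75)·(1.75) + (-0.25)·(-0.25) + (1.75)·(1.75) + (-3.25)·(-3.25)) / 3 = 16.75/3 = 5.5833
  s[X_2,X_3] = ((1.75)·(-3.75) + (-0.25)·(-2.75) + (1.75)·(3.25) + (-3.25)·(3.25)) / 3 = -10.75/3 = -3.5833
  s[X_3,X_3] = ((-3.75)·(-3.75) + (-2.75)·(-2.75) + (3.25)·(3.25) + (3.25)·(3.25)) / 3 = 42.75/3 = 14.25
  Sample standard deviations s_i = √(s[i,i]):
  s(X_1) = √(2) = 1.4142
  s(X_2) = √(5.5833) = 2.3629
  s(X_3) = √(14.25) = 3.7749

Step 3 — r_{ij} = s_{ij} / (s_i · s_j):
  r[X_1,X_1] = 1 (diagonal).
  r[X_1,X_2] = 0.6667 / (1.4142 · 2.3629) = 0.6667 / 3.3417 = 0.1995
  r[X_1,X_3] = -2.6667 / (1.4142 · 3.7749) = -2.6667 / 5.3385 = -0.4995
  r[X_2,X_2] = 1 (diagonal).
  r[X_2,X_3] = -3.5833 / (2.3629 · 3.7749) = -3.5833 / 8.9198 = -0.4017
  r[X_3,X_3] = 1 (diagonal).

R is symmetric with unit diagonal. Assembling:

R = [[1, 0.1995, -0.4995],
 [0.1995, 1, -0.4017],
 [-0.4995, -0.4017, 1]]


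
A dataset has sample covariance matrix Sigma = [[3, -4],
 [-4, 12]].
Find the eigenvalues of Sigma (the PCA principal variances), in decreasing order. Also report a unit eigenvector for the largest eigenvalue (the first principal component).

Step 1 — characteristic polynomial of 2×2 Sigma:
  det(Sigma - λI) = λ² - trace · λ + det = 0.
  trace = 3 + 12 = 15, det = 3·12 - (-4)² = 20.
Step 2 — discriminant:
  Δ = trace² - 4·det = 225 - 80 = 145.
Step 3 — eigenvalues:
  λ = (trace ± √Δ)/2 = (15 ± 12.0416)/2,
  λ_1 = 13.5208,  λ_2 = 1.4792.

Step 4 — unit eigenvector for λ_1: solve (Sigma - λ_1 I)v = 0. First row:
  (3 - 13.5208)·v_x + (-4)·v_y = 0, i.e. (-10.5208)·v_x + (-4)·v_y = 0,
  so v ∝ (b, λ_1 - a) = (-4, 10.5208); multiply by -1 so the first entry is positive: u = (4, -10.5208).
  ||u|| = √((4)² + (-10.5208)²) = √(126.6872) ≈ 11.2555,
  v_1 = u/||u|| ≈ (0.3554, -0.9347) (||v_1|| = 1).

λ_1 = 13.5208,  λ_2 = 1.4792;  v_1 ≈ (0.3554, -0.9347)


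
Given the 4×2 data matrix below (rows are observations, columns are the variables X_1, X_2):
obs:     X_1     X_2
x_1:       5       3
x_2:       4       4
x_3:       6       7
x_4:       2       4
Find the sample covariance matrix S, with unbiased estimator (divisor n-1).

Step 1 — column means:
  mean(X_1) = (5 + 4 + 6 + 2) / 4 = 17/4 = 4.25
  mean(X_2) = (3 + 4 + 7 + 4) / 4 = 18/4 = 4.5

Step 2 — sample covariance S[i,j] = (1/(n-1)) · Σ_k (x_{k,i} - mean_i) · (x_{k,j} - mean_j), with n-1 = 3.
  S[X_1,X_1] = ((0.75)·(0.75) + (-0.25)·(-0.25) + (1.75)·(1.75) + (-2.25)·(-2.25)) / 3 = 8.75/3 = 2.9167
  S[X_1,X_2] = ((0.75)·(-1.5) + (-0.25)·(-0.5) + (1.75)·(2.5) + (-2.25)·(-0.5)) / 3 = 4.5/3 = 1.5
  S[X_2,X_2] = ((-1.5)·(-1.5) + (-0.5)·(-0.5) + (2.5)·(2.5) + (-0.5)·(-0.5)) / 3 = 9/3 = 3

S is symmetric (S[j,i] = S[i,j]). Assembling:

S = [[2.9167, 1.5],
 [1.5, 3]]


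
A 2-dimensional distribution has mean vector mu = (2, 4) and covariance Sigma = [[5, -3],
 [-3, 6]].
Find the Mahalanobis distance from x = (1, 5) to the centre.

Step 1 — centre the observation: (x - mu) = (-1, 1).

Step 2 — invert Sigma. det(Sigma) = 5·6 - (-3)² = 21.
  Sigma^{-1} = (1/det) · [[d, -b], [-b, a]] = [[0.2857, 0.1429],
 [0.1429, 0.2381]].

Step 3 — form the quadratic (x - mu)^T · Sigma^{-1} · (x - mu):
  Sigma^{-1} · (x - mu) = (-0.1429, 0.0952).
  (x - mu)^T · [Sigma^{-1} · (x - mu)] = (-1)·(-0.1429) + (1)·(0.0952) = 0.2381.

Step 4 — take square root: d = √(0.2381) ≈ 0.488.

d(x, mu) = √(0.2381) ≈ 0.488


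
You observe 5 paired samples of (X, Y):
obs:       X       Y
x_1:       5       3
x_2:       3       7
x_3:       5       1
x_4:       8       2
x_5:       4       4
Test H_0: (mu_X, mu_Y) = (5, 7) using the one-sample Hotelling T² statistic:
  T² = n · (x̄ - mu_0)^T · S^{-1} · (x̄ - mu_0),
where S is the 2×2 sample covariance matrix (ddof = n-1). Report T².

Step 1 — sample mean vector:
  mean(X) = (5 + 3 + 5 + 8 + 4) / 5 = 25/5 = 5
  mean(Y) = (3 + 7 + 1 + 2 + 4) / 5 = 17/5 = 3.4
  x̄ = (5, 3.4),  deviation x̄ - mu_0 = (5, 3.4) - (5, 7) = (0, -3.6).

Step 2 — sample covariance matrix, S[i,j] = (1/(n-1)) · Σ_k (x_{k,i} - mean_i) · (x_{k,j} - mean_j), divisor n-1 = 4:
  S[X,X] = ((0)·(0) + (-2)·(-2) + (0)·(0) + (3)·(3) + (-1)·(-1)) / 4 = 14/4 = 3.5
  S[X,Y] = ((0)·(-0.4) + (-2)·(3.6) + (0)·(-2.4) + (3)·(-1.4) + (-1)·(0.6)) / 4 = -12/4 = -3
  S[Y,Y] = ((-0.4)·(-0.4) + (3.6)·(3.6) + (-2.4)·(-2.4) + (-1.4)·(-1.4) + (0.6)·(0.6)) / 4 = 21.2/4 = 5.3
  S = [[3.5, -3],
 [-3, 5.3]].

Step 3 — invert S. det(S) = 3.5·5.3 - (-3)² = 9.55.
  S^{-1} = (1/det) · [[d, -b], [-b, a]] = [[0.555, 0.3141],
 [0.3141, 0.3665]].

Step 4 — quadratic form (x̄ - mu_0)^T · S^{-1} · (x̄ - mu_0):
  S^{-1} · (x̄ - mu_0) = (-1.1309, -1.3194),
  (x̄ - mu_0)^T · [...] = (0)·(-1.1309) + (-3.6)·(-1.3194) = 4.7497.

Step 5 — scale by n: T² = 5 · 4.7497 = 23.7487.

T² ≈ 23.7487


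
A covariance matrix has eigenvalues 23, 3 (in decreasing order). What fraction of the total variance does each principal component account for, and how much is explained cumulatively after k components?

Step 1 — total variance = trace(Sigma) = Σ λ_i = 23 + 3 = 26.

Step 2 — fraction explained by component i = λ_i / Σ λ:
  PC1: 23/26 = 0.8846
  PC2: 3/26 = 0.1154

Step 3 — cumulative fraction after k components = (λ_1 + ... + λ_k) / Σ λ:
  k = 1: 23/26 = 0.8846
  k = 2: (23 + 3)/26 = 26/26 = 1

Summary (fraction, with percent):

explained: PC1 0.8846 (88.46%), PC2 0.1154 (11.54%);  cumulative: 0.8846, 1


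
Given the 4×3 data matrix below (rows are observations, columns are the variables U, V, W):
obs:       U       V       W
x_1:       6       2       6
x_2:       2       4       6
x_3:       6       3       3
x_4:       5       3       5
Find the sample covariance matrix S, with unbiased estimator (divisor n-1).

Step 1 — column means:
  mean(U) = (6 + 2 + 6 + 5) / 4 = 19/4 = 4.75
  mean(V) = (2 + 4 + 3 + 3) / 4 = 12/4 = 3
  mean(W) = (6 + 6 + 3 + 5) / 4 = 20/4 = 5

Step 2 — sample covariance S[i,j] = (1/(n-1)) · Σ_k (x_{k,i} - mean_i) · (x_{k,j} - mean_j), with n-1 = 3.
  S[U,U] = ((1.25)·(1.25) + (-2.75)·(-2.75) + (1.25)·(1.25) + (0.25)·(0.25)) / 3 = 10.75/3 = 3.5833
  S[U,V] = ((1.25)·(-1) + (-2.75)·(1) + (1.25)·(0) + (0.25)·(0)) / 3 = -4/3 = -1.3333
  S[U,W] = ((1.25)·(1) + (-2.75)·(1) + (1.25)·(-2) + (0.25)·(0)) / 3 = -4/3 = -1.3333
  S[V,V] = ((-1)·(-1) + (1)·(1) + (0)·(0) + (0)·(0)) / 3 = 2/3 = 0.6667
  S[V,W] = ((-1)·(1) + (1)·(1) + (0)·(-2) + (0)·(0)) / 3 = 0/3 = 0
  S[W,W] = ((1)·(1) + (1)·(1) + (-2)·(-2) + (0)·(0)) / 3 = 6/3 = 2

S is symmetric (S[j,i] = S[i,j]). Assembling:

S = [[3.5833, -1.3333, -1.3333],
 [-1.3333, 0.6667, 0],
 [-1.3333, 0, 2]]


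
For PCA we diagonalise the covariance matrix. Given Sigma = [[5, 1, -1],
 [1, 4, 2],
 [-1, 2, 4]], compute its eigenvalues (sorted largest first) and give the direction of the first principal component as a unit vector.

Step 1 — characteristic polynomial p(λ) = det(λI - Sigma) = λ³ - tr·λ² + c_1·λ - det, where tr = trace, c_1 = sum of the principal 2×2 minors, det = det(Sigma):
  tr = 5 + 4 + 4 = 13,
  c_1 = (5·4 - (1)²) + (5·4 - (-1)²) + (4·4 - (2)²) = 19 + 19 + 12 = 50,
  det = 5·(4·4 - (2)²) - (1)·((1)·4 - (2)·(-1)) + (-1)·((1)·(2) - 4·(-1)) = 5·(12) - (1)·(6) + (-1)·(6) = 48.
  So p(λ) = λ³ - 13λ² + 50λ - 48.
Step 2 — look for an integer root (rational root theorem: any rational root is an integer divisor of 48). Testing λ = 6:
  p(6) = 216 - 468 + 300 - 48 = 0  ✓
  Dividing out (λ - 6): p(λ) = (λ - 6)(λ² - 7λ + 8).
Step 3 — remaining eigenvalues from the quadratic λ² - 7λ + 8 = 0:
  Δ = 7² - 4·8 = 49 - 32 = 17,  λ = (7 ± √17)/2 = (7 ± 4.1231)/2 ≈ 5.5616 or 1.4384.
  Sorted: λ_1 = 6,  λ_2 = 5.5616,  λ_3 = 1.4384  (check: sum = 13 = tr ✓).

Step 4 — unit eigenvector for λ_1 = 6: v spans the null space of (Sigma - λ_1 I), whose rows are
  r_1 = (-1, 1, -1),  r_2 = (1, -2, 2),  r_3 = (-1, 2, -2).
  v is orthogonal to every row, so take v ∝ r_1 × r_2 = ((1)·(2) - (-1)·(-2), (-1)·(1) - (-1)·(2), (-1)·(-2) - (1)·(1)) = (0, 1, 1).
  Let u = (0, 1, 1).
  ||u|| = √((0)² + (1)² + (1)²) = √(2) ≈ 1.4142,  v_1 = u/||u|| ≈ (0, 0.7071, 0.7071) (||v_1|| = 1).

λ_1 = 6,  λ_2 = 5.5616,  λ_3 = 1.4384;  v_1 ≈ (0, 0.7071, 0.7071)
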